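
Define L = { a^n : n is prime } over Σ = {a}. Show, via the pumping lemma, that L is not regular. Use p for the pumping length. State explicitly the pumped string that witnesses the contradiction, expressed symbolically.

a^{q(1+k)}

Assume L is regular; let p be its pumping constant.
Let q be a prime with q ≥ p+2 (infinitely many primes exist), and take w = a^q ∈ L with |w| = q ≥ p.
Write w = xyz as guaranteed by the lemma, with |xy| ≤ p and y is nonempty.
Then y = a^k for some k with 1 ≤ k ≤ p.
Since 1 ≤ k ≤ p, |xz| = q-k. Pump with i = q+1: |xy^{q+1}z| = (q-k)+(q+1)k = q+qk = q(1+k), which is composite (both factors ≥ 2). So xy^{q+1}z = a^{q(1+k)} ∉ L.
This is a contradiction; hence L is not regular.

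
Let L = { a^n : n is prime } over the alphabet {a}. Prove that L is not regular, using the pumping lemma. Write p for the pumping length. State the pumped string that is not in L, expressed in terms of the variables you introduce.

Assume L is regular. Let p be the pumping length given by the pumping lemma.
Let q be a prime with q ≥ p+2 (infinitely many primes exist), and take w = a^q ∈ L with |w| = q ≥ p.
The pumping lemma gives a decomposition w = xyz where |xy| ≤ p and y is nonempty.
Then y = a^k for some k with 1 ≤ k ≤ p.
Since 1 ≤ k ≤ p, |xz| = q-k. Pump with i = q+1: |xy^{q+1}z| = (q-k)+(q+1)k = q+qk = q(1+k), which is composite (both factors ≥ 2). So xy^{q+1}z = a^{q(1+k)} ∉ L.
This is a contradiction; hence L is not regular.

a^{q(1+k)}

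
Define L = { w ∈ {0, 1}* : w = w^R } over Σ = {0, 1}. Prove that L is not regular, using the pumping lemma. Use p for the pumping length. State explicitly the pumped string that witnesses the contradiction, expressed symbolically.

0^{p+k} 1 0^p

Assume L is regular. Let p be the pumping length given by the pumping lemma.
Take w = 0^p 1 0^p, a palindrome of length 2p+1 ≥ p.
Write w = xyz as guaranteed by the lemma, with |xy| ≤ p and y is nonempty.
Because |xy| ≤ p and w begins with p copies of 0, we have y = 0^k with 1 ≤ k ≤ p.
Pump with i = 2: xy^2z = 0^{p+k} 1 0^p. Its reverse is 0^p 1 0^{p+k}, which differs from xy^2z since k ≥ 1. So xy^2z is not a palindrome and xy^2z ∉ L.
Contradiction. Therefore L is not regular.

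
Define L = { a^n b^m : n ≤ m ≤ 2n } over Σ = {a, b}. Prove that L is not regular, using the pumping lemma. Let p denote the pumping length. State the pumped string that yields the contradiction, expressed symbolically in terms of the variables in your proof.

Suppose for contradiction that L is regular, and let p be the pumping length.
Take w = a^p b^p ∈ L (since p ≤ p ≤ 2p), with |w| = 2p ≥ p.
The pumping lemma gives a decomposition w = xyz where |xy| ≤ p and y is nonempty.
The first p characters of w are a's, so xy (and hence y) consists only of a's. Write y = a^k, 1 ≤ k ≤ p.
Pump with i = 2: xy^2z = a^{p+k} b^p. Now n = p+k > p = m, so the condition n ≤ m fails. Thus xy^2z ∉ L.
This is a contradiction; hence L is not regular.

a^{p+k} b^p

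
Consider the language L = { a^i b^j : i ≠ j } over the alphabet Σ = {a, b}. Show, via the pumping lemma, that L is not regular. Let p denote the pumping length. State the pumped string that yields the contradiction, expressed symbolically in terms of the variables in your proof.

a^{p+p!} b^{p+p!}

Assume L is regular; let p be its pumping constant.
Choose w = a^p b^{p+p!}. Since p ≠ p+p!, w ∈ L; and |w| ≥ p.
The pumping lemma gives a decomposition w = xyz where |xy| ≤ p and y is nonempty.
Since the first p symbols of w are all a's and |xy| ≤ p, y lies entirely in the leading a-block: y = a^k for some k with 1 ≤ k ≤ p.
Since 1 ≤ k ≤ p, k divides p!; set t = 1 + p!/k. Then xy^t z has p + (p!/k)·k = p + p! copies of a. Now the a-count equals the b-count, so i ≠ j fails. So xy^t z = a^{p+p!} b^{p+p!} ∉ L.
Contradiction. Therefore L is not regular.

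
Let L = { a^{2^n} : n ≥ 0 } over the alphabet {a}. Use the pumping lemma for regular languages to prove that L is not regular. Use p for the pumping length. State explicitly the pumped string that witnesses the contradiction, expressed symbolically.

Assume L is regular. Let p be the pumping length given by the pumping lemma.
Take w = a^{2^p} ∈ L with |w| = 2^p ≥ p.
Write w = xyz as guaranteed by the lemma, with |xy| ≤ p and |y| ≥ 1.
Then y = a^k for some k with 1 ≤ k ≤ p.
Pump with i = 2: xy^2z = a^{2^p+k}. Since 1 ≤ k ≤ p < 2^p, we have 2^p < 2^p+k < 2^{p+1}, so 2^p+k is not a power of 2. So xy^2z ∉ L.
This contradicts the pumping lemma, so L is not regular.

a^{2^p+k}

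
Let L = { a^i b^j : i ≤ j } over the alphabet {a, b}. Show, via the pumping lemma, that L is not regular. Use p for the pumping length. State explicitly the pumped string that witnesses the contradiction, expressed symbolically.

Assume L is regular; let p be its pumping constant.
Choose w = a^p b^p ∈ L, with |w| = 2p ≥ p.
The pumping lemma gives a decomposition w = xyz where |xy| ≤ p and |y| ≥ 1.
Because |xy| ≤ p and w begins with p copies of a, we have y = a^k with 1 ≤ k ≤ p.
Consider xy^2z = a^{p+k} b^p. Since k ≥ 1, the a-count p+k exceeds the b-count p, so i ≤ j fails; thus xy^2z ∉ L.
Contradiction. Therefore L is not regular.

a^{p+k} b^p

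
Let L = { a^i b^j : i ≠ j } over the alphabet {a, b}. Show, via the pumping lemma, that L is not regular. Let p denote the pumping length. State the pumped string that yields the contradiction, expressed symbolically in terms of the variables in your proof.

a^{p+p!} b^{p+p!}

Assume L is regular; let p be its pumping constant.
Choose w = a^p b^{p+p!}. Since p ≠ p+p!, w ∈ L; and |w| ≥ p.
Write w = xyz as guaranteed by the lemma, with |xy| ≤ p and |y| > 0.
The first p characters of w are a's, so xy (and hence y) consists only of a's. Write y = a^k, 1 ≤ k ≤ p.
Since 1 ≤ k ≤ p, k divides p!; set t = 1 + p!/k. Then xy^t z has p + (p!/k)·k = p + p! copies of a. Now the a-count equals the b-count, so i ≠ j fails. So xy^t z = a^{p+p!} b^{p+p!} ∉ L.
This contradicts the pumping lemma, so L is not regular.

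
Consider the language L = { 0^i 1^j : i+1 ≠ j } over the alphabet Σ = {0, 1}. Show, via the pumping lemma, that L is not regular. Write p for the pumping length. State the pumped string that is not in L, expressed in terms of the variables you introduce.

0^{p+p!} 1^{p+p!+1}

Toward a contradiction, assume L is regular with pumping length p.
Choose w = 0^p 1^{p+p!+1}. Since p ≠ (p+p!+1)-1 = p+p!, w ∈ L; and |w| ≥ p.
By the pumping lemma, w = xyz with |xy| ≤ p and |y| > 0.
The first p characters of w are 0's, so xy (and hence y) consists only of 0's. Write y = 0^k, 1 ≤ k ≤ p.
Since 1 ≤ k ≤ p, k divides p!; set t = 1 + p!/k. Then xy^t z has p + (p!/k)·k = p + p! copies of 0. Now the 0-count is p+p! and (1-count)-1 = (p+p!+1)-1 = p+p!, so i+1 ≠ j fails. So xy^t z = 0^{p+p!} 1^{p+p!+1} ∉ L.
Contradiction. Therefore L is not regular.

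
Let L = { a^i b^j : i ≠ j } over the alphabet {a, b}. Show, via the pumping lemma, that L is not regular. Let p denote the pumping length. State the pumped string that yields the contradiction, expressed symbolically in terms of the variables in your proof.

a^{p+p!} b^{p+p!}

Toward a contradiction, assume L is regular with pumping length p.
Choose w = a^p b^{p+p!}. Since p ≠ p+p!, w ∈ L; and |w| ≥ p.
Write w = xyz as guaranteed by the lemma, with |xy| ≤ p and y is nonempty.
Since the first p symbols of w are all a's and |xy| ≤ p, y lies entirely in the leading a-block: y = a^k for some k with 1 ≤ k ≤ p.
Since 1 ≤ k ≤ p, k divides p!; set t = 1 + p!/k. Then xy^t z has p + (p!/k)·k = p + p! copies of a. Now the a-count equals the b-count, so i ≠ j fails. So xy^t z = a^{p+p!} b^{p+p!} ∉ L.
This contradicts the pumping lemma, so L is not regular.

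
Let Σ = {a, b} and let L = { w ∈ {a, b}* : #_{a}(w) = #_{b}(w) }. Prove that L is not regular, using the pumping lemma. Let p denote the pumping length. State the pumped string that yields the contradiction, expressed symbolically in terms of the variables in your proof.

a^{p+k} b^p

Suppose for contradiction that L is regular, and let p be the pumping length.
Choose w = a^p b^p ∈ L with |w| = 2p ≥ p.
Write w = xyz as guaranteed by the lemma, with |xy| ≤ p and |y| ≥ 1.
Because |xy| ≤ p and w begins with p copies of a, we have y = a^k with 1 ≤ k ≤ p.
Pump with i = 2: xy^2z = a^{p+k} b^p has p+k occurrences of a but only p of b. Since k ≥ 1 the counts differ, so xy^2z ∉ L.
This is a contradiction; hence L is not regular.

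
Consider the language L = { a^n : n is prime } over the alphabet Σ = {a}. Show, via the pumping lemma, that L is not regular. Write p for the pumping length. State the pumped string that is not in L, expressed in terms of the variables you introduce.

Assume L is regular; let p be its pumping constant.
Let q be a prime with q ≥ p+2 (infinitely many primes exist), and take w = a^q ∈ L with |w| = q ≥ p.
By the pumping lemma, w = xyz with |xy| ≤ p and |y| ≥ 1.
Then y = a^k for some k with 1 ≤ k ≤ p.
Since 1 ≤ k ≤ p, |xz| = q-k. Pump with i = q+1: |xy^{q+1}z| = (q-k)+(q+1)k = q+qk = q(1+k), which is composite (both factors ≥ 2). So xy^{q+1}z = a^{q(1+k)} ∉ L.
This is a contradiction; hence L is not regular.

a^{q(1+k)}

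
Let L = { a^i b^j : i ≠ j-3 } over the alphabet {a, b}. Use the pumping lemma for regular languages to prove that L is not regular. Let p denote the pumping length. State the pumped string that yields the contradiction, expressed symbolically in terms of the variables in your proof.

Toward a contradiction, assume L is regular with pumping length p.
Choose w = a^p b^{p+p!+3}. Since p ≠ (p+p!+3)-3 = p+p!, w ∈ L; and |w| ≥ p.
The pumping lemma gives a decomposition w = xyz where |xy| ≤ p and y is nonempty.
Since the first p symbols of w are all a's and |xy| ≤ p, y lies entirely in the leading a-block: y = a^k for some k with 1 ≤ k ≤ p.
Since 1 ≤ k ≤ p, k divides p!; set t = 1 + p!/k. Then xy^t z has p + (p!/k)·k = p + p! copies of a. Now the a-count is p+p! and (b-count)-3 = (p+p!+3)-3 = p+p!, so i ≠ j-3 fails. So xy^t z = a^{p+p!} b^{p+p!+3} ∉ L.
This contradicts the pumping lemma, so L is not regular.

a^{p+p!} b^{p+p!+3}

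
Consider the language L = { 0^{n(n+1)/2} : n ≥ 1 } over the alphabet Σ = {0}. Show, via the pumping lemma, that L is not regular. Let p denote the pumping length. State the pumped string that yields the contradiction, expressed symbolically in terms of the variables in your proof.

0^{p(p+1)/2+k}

Assume L is regular; let p be its pumping constant.
Take w = 0^{p(p+1)/2} ∈ L with |w| = p(p+1)/2 ≥ p.
The pumping lemma gives a decomposition w = xyz where |xy| ≤ p and |y| > 0.
Then y = 0^k for some k with 1 ≤ k ≤ p.
Pump with i = 2: xy^2z = 0^{p(p+1)/2+k}. Since 1 ≤ k ≤ p, p(p+1)/2 < p(p+1)/2+k ≤ p(p+1)/2+p < (p+1)(p+2)/2, so p(p+1)/2+k is strictly between consecutive triangular numbers. So xy^2z ∉ L.
This is a contradiction; hence L is not regular.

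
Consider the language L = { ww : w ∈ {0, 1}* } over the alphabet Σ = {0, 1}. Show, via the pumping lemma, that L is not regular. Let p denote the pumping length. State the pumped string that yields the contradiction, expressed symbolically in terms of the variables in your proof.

Assume L is regular. Let p be the pumping length given by the pumping lemma.
Take w = 0^p 1^p 0^p 1^p = uu where u = 0^p1^p; then w ∈ L and |w| = 4p ≥ p.
Write w = xyz as guaranteed by the lemma, with |xy| ≤ p and |y| > 0.
The first p characters of w are 0's, so xy (and hence y) consists only of 0's. Write y = 0^k, 1 ≤ k ≤ p.
Pump with i = 2: xy^2z = 0^{p+k} 1^p 0^p 1^p, of length 4p+k. Suppose this equals vv. The string starts with 0 and ends with 1, so v does too; thus the boundary between the two copies of v is a 1→0 transition. There is exactly one such transition, at position 2p+k, so |v| = 2p+k and |vv| = 4p+2k ≠ 4p+k since k ≥ 1. So xy^2z ∉ L.
Contradiction. Therefore L is not regular.

0^{p+k} 1^p 0^p 1^p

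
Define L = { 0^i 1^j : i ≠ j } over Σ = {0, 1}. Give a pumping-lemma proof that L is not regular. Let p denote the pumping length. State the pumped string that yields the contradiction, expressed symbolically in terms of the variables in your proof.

Assume L is regular. Let p be the pumping length given by the pumping lemma.
Choose w = 0^p 1^{p+p!}. Since p ≠ p+p!, w ∈ L; and |w| ≥ p.
The pumping lemma gives a decomposition w = xyz where |xy| ≤ p and |y| ≥ 1.
Since the first p symbols of w are all 0's and |xy| ≤ p, y lies entirely in the leading 0-block: y = 0^k for some k with 1 ≤ k ≤ p.
Since 1 ≤ k ≤ p, k divides p!; set t = 1 + p!/k. Then xy^t z has p + (p!/k)·k = p + p! copies of 0. Now the 0-count equals the 1-count, so i ≠ j fails. So xy^t z = 0^{p+p!} 1^{p+p!} ∉ L.
This contradicts the pumping lemma, so L is not regular.

0^{p+p!} 1^{p+p!}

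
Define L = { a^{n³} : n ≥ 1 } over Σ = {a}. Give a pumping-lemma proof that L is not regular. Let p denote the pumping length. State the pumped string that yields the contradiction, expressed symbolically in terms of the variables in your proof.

a^{p³+k}

Assume L is regular. Let p be the pumping length given by the pumping lemma.
Take w = a^{p³} ∈ L with |w| = p³ ≥ p.
By the pumping lemma, w = xyz with |xy| ≤ p and y is nonempty.
Then y = a^k for some k with 1 ≤ k ≤ p.
Pump with i = 2: xy^2z = a^{p³+k}. Since 1 ≤ k ≤ p, p³ < p³+k ≤ p³+p < p³+3p²+3p+1 = (p+1)³, so p³+k is not a perfect cube. So xy^2z ∉ L.
Contradiction. Therefore L is not regular.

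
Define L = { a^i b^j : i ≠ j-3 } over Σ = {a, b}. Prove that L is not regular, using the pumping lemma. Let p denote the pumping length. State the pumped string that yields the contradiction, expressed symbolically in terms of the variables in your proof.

a^{p+p!} b^{p+p!+3}

Toward a contradiction, assume L is regular with pumping length p.
Choose w = a^p b^{p+p!+3}. Since p ≠ (p+p!+3)-3 = p+p!, w ∈ L; and |w| ≥ p.
The pumping lemma gives a decomposition w = xyz where |xy| ≤ p and y is nonempty.
Because |xy| ≤ p and w begins with p copies of a, we have y = a^k with 1 ≤ k ≤ p.
Since 1 ≤ k ≤ p, k divides p!; set t = 1 + p!/k. Then xy^t z has p + (p!/k)·k = p + p! copies of a. Now the a-count is p+p! and (b-count)-3 = (p+p!+3)-3 = p+p!, so i ≠ j-3 fails. So xy^t z = a^{p+p!} b^{p+p!+3} ∉ L.
This contradicts the pumping lemma, so L is not regular.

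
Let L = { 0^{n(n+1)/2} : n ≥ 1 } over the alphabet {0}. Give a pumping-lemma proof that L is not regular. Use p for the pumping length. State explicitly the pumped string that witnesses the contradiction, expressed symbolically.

Suppose for contradiction that L is regular, and let p be the pumping length.
Take w = 0^{p(p+1)/2} ∈ L with |w| = p(p+1)/2 ≥ p.
The pumping lemma gives a decomposition w = xyz where |xy| ≤ p and |y| ≥ 1.
Then y = 0^k for some k with 1 ≤ k ≤ p.
Pump with i = 2: xy^2z = 0^{p(p+1)/2+k}. Since 1 ≤ k ≤ p, p(p+1)/2 < p(p+1)/2+k ≤ p(p+1)/2+p < (p+1)(p+2)/2, so p(p+1)/2+k is strictly between consecutive triangular numbers. So xy^2z ∉ L.
This is a contradiction; hence L is not regular.

0^{p(p+1)/2+k}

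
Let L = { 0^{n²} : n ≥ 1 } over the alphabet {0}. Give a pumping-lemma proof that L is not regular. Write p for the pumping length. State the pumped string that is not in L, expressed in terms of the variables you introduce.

0^{p²+k}

Assume L is regular; let p be its pumping constant.
Take w = 0^{p²} ∈ L with |w| = p² ≥ p.
Write w = xyz as guaranteed by the lemma, with |xy| ≤ p and y is nonempty.
Then y = 0^k for some k with 1 ≤ k ≤ p.
Pump with i = 2: xy^2z = 0^{p²+k}. Since 1 ≤ k ≤ p, p² < p²+k ≤ p²+p < (p+1)², so p²+k lies strictly between consecutive squares and is not a perfect square. So xy^2z ∉ L.
This contradicts the pumping lemma, so L is not regular.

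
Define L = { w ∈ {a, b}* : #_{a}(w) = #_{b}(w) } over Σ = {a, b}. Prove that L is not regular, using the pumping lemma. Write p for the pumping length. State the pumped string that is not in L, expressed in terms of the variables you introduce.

a^{p+k} b^p

Toward a contradiction, assume L is regular with pumping length p.
Choose w = a^p b^p ∈ L with |w| = 2p ≥ p.
By the pumping lemma, w = xyz with |xy| ≤ p and |y| > 0.
Since the first p symbols of w are all a's and |xy| ≤ p, y lies entirely in the leading a-block: y = a^k for some k with 1 ≤ k ≤ p.
Pump with i = 2: xy^2z = a^{p+k} b^p has p+k occurrences of a but only p of b. Since k ≥ 1 the counts differ, so xy^2z ∉ L.
This is a contradiction; hence L is not regular.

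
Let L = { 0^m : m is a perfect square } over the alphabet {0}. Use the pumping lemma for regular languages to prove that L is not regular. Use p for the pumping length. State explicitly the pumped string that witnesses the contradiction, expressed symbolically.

0^{p²+k}

Toward a contradiction, assume L is regular with pumping length p.
Take w = 0^{p²} ∈ L with |w| = p² ≥ p.
Write w = xyz as guaranteed by the lemma, with |xy| ≤ p and |y| > 0.
Then y = 0^k for some k with 1 ≤ k ≤ p.
Pump with i = 2: xy^2z = 0^{p²+k}. Since 1 ≤ k ≤ p, p² < p²+k ≤ p²+p < (p+1)², so p²+k lies strictly between consecutive squares and is not a perfect square. So xy^2z ∉ L.
Contradiction. Therefore L is not regular.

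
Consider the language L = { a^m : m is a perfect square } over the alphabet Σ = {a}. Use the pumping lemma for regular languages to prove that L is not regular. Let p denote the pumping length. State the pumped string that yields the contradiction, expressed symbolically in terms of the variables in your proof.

Suppose for contradiction that L is regular, and let p be the pumping length.
Take w = a^{p²} ∈ L with |w| = p² ≥ p.
Write w = xyz as guaranteed by the lemma, with |xy| ≤ p and y is nonempty.
Then y = a^k for some k with 1 ≤ k ≤ p.
Pump with i = 2: xy^2z = a^{p²+k}. Since 1 ≤ k ≤ p, p² < p²+k ≤ p²+p < (p+1)², so p²+k lies strictly between consecutive squares and is not a perfect square. So xy^2z ∉ L.
This is a contradiction; hence L is not regular.

a^{p²+k}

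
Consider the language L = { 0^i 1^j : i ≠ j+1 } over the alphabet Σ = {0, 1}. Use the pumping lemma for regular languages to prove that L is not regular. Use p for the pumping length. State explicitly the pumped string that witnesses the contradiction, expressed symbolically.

0^{p+p!} 1^{p+p!-1}

Toward a contradiction, assume L is regular with pumping length p.
Choose w = 0^p 1^{p+p!-1}. Since p ≠ (p+p!-1)+1 = p+p!, w ∈ L; and |w| ≥ p.
By the pumping lemma, w = xyz with |xy| ≤ p and y is nonempty.
Since the first p symbols of w are all 0's and |xy| ≤ p, y lies entirely in the leading 0-block: y = 0^k for some k with 1 ≤ k ≤ p.
Since 1 ≤ k ≤ p, k divides p!; set t = 1 + p!/k. Then xy^t z has p + (p!/k)·k = p + p! copies of 0. Now the 0-count is p+p! and (1-count)+1 = (p+p!-1)+1 = p+p!, so i ≠ j+1 fails. So xy^t z = 0^{p+p!} 1^{p+p!-1} ∉ L.
This contradicts the pumping lemma, so L is not regular.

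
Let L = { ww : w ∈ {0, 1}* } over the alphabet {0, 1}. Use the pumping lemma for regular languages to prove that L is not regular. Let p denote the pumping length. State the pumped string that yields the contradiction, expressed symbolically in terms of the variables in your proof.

0^{p+k} 1^p 0^p 1^p

Toward a contradiction, assume L is regular with pumping length p.
Take w = 0^p 1^p 0^p 1^p = uu where u = 0^p1^p; then w ∈ L and |w| = 4p ≥ p.
Write w = xyz as guaranteed by the lemma, with |xy| ≤ p and |y| ≥ 1.
The first p characters of w are 0's, so xy (and hence y) consists only of 0's. Write y = 0^k, 1 ≤ k ≤ p.
Pump with i = 2: xy^2z = 0^{p+k} 1^p 0^p 1^p, of length 4p+k. Suppose this equals vv. The string starts with 0 and ends with 1, so v does too; thus the boundary between the two copies of v is a 1→0 transition. There is exactly one such transition, at position 2p+k, so |v| = 2p+k and |vv| = 4p+2k ≠ 4p+k since k ≥ 1. So xy^2z ∉ L.
This contradicts the pumping lemma, so L is not regular.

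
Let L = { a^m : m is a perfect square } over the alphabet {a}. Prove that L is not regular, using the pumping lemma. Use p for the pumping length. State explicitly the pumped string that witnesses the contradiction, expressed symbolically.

Assume L is regular. Let p be the pumping length given by the pumping lemma.
Take w = a^{p²} ∈ L with |w| = p² ≥ p.
By the pumping lemma, w = xyz with |xy| ≤ p and |y| ≥ 1.
Then y = a^k for some k with 1 ≤ k ≤ p.
Pump with i = 2: xy^2z = a^{p²+k}. Since 1 ≤ k ≤ p, p² < p²+k ≤ p²+p < (p+1)², so p²+k lies strictly between consecutive squares and is not a perfect square. So xy^2z ∉ L.
This contradicts the pumping lemma, so L is not regular.

a^{p²+k}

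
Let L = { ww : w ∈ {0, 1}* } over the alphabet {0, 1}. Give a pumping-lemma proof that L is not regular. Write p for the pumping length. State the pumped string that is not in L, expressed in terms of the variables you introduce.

0^{p+k} 1^p 0^p 1^p

Toward a contradiction, assume L is regular with pumping length p.
Take w = 0^p 1^p 0^p 1^p = uu where u = 0^p1^p; then w ∈ L and |w| = 4p ≥ p.
By the pumping lemma, w = xyz with |xy| ≤ p and |y| > 0.
Because |xy| ≤ p and w begins with p copies of 0, we have y = 0^k with 1 ≤ k ≤ p.
Pump with i = 2: xy^2z = 0^{p+k} 1^p 0^p 1^p, of length 4p+k. Suppose this equals vv. The string starts with 0 and ends with 1, so v does too; thus the boundary between the two copies of v is a 1→0 transition. There is exactly one such transition, at position 2p+k, so |v| = 2p+k and |vv| = 4p+2k ≠ 4p+k since k ≥ 1. So xy^2z ∉ L.
This is a contradiction; hence L is not regular.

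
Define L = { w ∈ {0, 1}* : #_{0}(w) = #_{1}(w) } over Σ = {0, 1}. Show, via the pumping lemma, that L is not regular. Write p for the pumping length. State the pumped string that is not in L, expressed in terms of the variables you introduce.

Suppose for contradiction that L is regular, and let p be the pumping length.
Choose w = 0^p 1^p ∈ L with |w| = 2p ≥ p.
Write w = xyz as guaranteed by the lemma, with |xy| ≤ p and |y| ≥ 1.
Because |xy| ≤ p and w begins with p copies of 0, we have y = 0^k with 1 ≤ k ≤ p.
Pump with i = 2: xy^2z = 0^{p+k} 1^p has p+k occurrences of 0 but only p of 1. Since k ≥ 1 the counts differ, so xy^2z ∉ L.
Contradiction. Therefore L is not regular.

0^{p+k} 1^p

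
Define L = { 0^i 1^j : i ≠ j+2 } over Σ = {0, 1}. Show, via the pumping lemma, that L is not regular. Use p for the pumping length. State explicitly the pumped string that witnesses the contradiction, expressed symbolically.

Suppose for contradiction that L is regular, and let p be the pumping length.
Choose w = 0^p 1^{p+p!-2}. Since p ≠ (p+p!-2)+2 = p+p!, w ∈ L; and |w| ≥ p.
The pumping lemma gives a decomposition w = xyz where |xy| ≤ p and |y| > 0.
Since the first p symbols of w are all 0's and |xy| ≤ p, y lies entirely in the leading 0-block: y = 0^k for some k with 1 ≤ k ≤ p.
Since 1 ≤ k ≤ p, k divides p!; set t = 1 + p!/k. Then xy^t z has p + (p!/k)·k = p + p! copies of 0. Now the 0-count is p+p! and (1-count)+2 = (p+p!-2)+2 = p+p!, so i ≠ j+2 fails. So xy^t z = 0^{p+p!} 1^{p+p!-2} ∉ L.
This contradicts the pumping lemma, so L is not regular.

0^{p+p!} 1^{p+p!-2}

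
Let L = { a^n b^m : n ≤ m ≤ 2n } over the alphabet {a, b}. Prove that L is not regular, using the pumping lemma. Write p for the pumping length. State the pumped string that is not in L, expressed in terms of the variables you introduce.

a^{p+k} b^p

Toward a contradiction, assume L is regular with pumping length p.
Take w = a^p b^p ∈ L (since p ≤ p ≤ 2p), with |w| = 2p ≥ p.
By the pumping lemma, w = xyz with |xy| ≤ p and y is nonempty.
Because |xy| ≤ p and w begins with p copies of a, we have y = a^k with 1 ≤ k ≤ p.
Pump with i = 2: xy^2z = a^{p+k} b^p. Now n = p+k > p = m, so the condition n ≤ m fails. Thus xy^2z ∉ L.
This is a contradiction; hence L is not regular.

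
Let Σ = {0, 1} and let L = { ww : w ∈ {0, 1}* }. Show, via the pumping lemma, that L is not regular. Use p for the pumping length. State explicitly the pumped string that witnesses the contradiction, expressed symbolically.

Suppose for contradiction that L is regular, and let p be the pumping length.
Take w = 0^p 1^p 0^p 1^p = uu where u = 0^p1^p; then w ∈ L and |w| = 4p ≥ p.
Write w = xyz as guaranteed by the lemma, with |xy| ≤ p and y is nonempty.
Since the first p symbols of w are all 0's and |xy| ≤ p, y lies entirely in the leading 0-block: y = 0^k for some k with 1 ≤ k ≤ p.
Pump with i = 2: xy^2z = 0^{p+k} 1^p 0^p 1^p, of length 4p+k. Suppose this equals vv. The string starts with 0 and ends with 1, so v does too; thus the boundary between the two copies of v is a 1→0 transition. There is exactly one such transition, at position 2p+k, so |v| = 2p+k and |vv| = 4p+2k ≠ 4p+k since k ≥ 1. So xy^2z ∉ L.
This is a contradiction; hence L is not regular.

0^{p+k} 1^p 0^p 1^p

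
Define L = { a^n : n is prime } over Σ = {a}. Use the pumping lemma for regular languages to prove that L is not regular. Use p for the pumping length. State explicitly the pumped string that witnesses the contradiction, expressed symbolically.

a^{q(1+k)}

Suppose for contradiction that L is regular, and let p be the pumping length.
Let q be a prime with q ≥ p+2 (infinitely many primes exist), and take w = a^q ∈ L with |w| = q ≥ p.
The pumping lemma gives a decomposition w = xyz where |xy| ≤ p and |y| ≥ 1.
Then y = a^k for some k with 1 ≤ k ≤ p.
Since 1 ≤ k ≤ p, |xz| = q-k. Pump with i = q+1: |xy^{q+1}z| = (q-k)+(q+1)k = q+qk = q(1+k), which is composite (both factors ≥ 2). So xy^{q+1}z = a^{q(1+k)} ∉ L.
This contradicts the pumping lemma, so L is not regular.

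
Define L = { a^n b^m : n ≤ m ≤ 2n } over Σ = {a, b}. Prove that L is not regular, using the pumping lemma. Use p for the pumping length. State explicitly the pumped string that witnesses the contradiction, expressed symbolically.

Assume L is regular; let p be its pumping constant.
Take w = a^p b^p ∈ L (since p ≤ p ≤ 2p), with |w| = 2p ≥ p.
Write w = xyz as guaranteed by the lemma, with |xy| ≤ p and |y| ≥ 1.
Because |xy| ≤ p and w begins with p copies of a, we have y = a^k with 1 ≤ k ≤ p.
Pump with i = 2: xy^2z = a^{p+k} b^p. Now n = p+k > p = m, so the condition n ≤ m fails. Thus xy^2z ∉ L.
This contradicts the pumping lemma, so L is not regular.

a^{p+k} b^p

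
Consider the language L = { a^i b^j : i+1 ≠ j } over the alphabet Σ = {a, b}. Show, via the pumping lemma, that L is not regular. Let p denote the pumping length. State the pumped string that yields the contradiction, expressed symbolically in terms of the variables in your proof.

Suppose for contradiction that L is regular, and let p be the pumping length.
Choose w = a^p b^{p+p!+1}. Since p ≠ (p+p!+1)-1 = p+p!, w ∈ L; and |w| ≥ p.
Write w = xyz as guaranteed by the lemma, with |xy| ≤ p and |y| ≥ 1.
Because |xy| ≤ p and w begins with p copies of a, we have y = a^k with 1 ≤ k ≤ p.
Since 1 ≤ k ≤ p, k divides p!; set t = 1 + p!/k. Then xy^t z has p + (p!/k)·k = p + p! copies of a. Now the a-count is p+p! and (b-count)-1 = (p+p!+1)-1 = p+p!, so i+1 ≠ j fails. So xy^t z = a^{p+p!} b^{p+p!+1} ∉ L.
This is a contradiction; hence L is not regular.

a^{p+p!} b^{p+p!+1}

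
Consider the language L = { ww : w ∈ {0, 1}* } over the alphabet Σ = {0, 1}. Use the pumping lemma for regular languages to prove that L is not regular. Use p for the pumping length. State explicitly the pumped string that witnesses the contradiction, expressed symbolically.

0^{p+k} 1^p 0^p 1^p

Toward a contradiction, assume L is regular with pumping length p.
Take w = 0^p 1^p 0^p 1^p = uu where u = 0^p1^p; then w ∈ L and |w| = 4p ≥ p.
The pumping lemma gives a decomposition w = xyz where |xy| ≤ p and |y| ≥ 1.
Since the first p symbols of w are all 0's and |xy| ≤ p, y lies entirely in the leading 0-block: y = 0^k for some k with 1 ≤ k ≤ p.
Pump with i = 2: xy^2z = 0^{p+k} 1^p 0^p 1^p, of length 4p+k. Suppose this equals vv. The string starts with 0 and ends with 1, so v does too; thus the boundary between the two copies of v is a 1→0 transition. There is exactly one such transition, at position 2p+k, so |v| = 2p+k and |vv| = 4p+2k ≠ 4p+k since k ≥ 1. So xy^2z ∉ L.
Contradiction. Therefore L is not regular.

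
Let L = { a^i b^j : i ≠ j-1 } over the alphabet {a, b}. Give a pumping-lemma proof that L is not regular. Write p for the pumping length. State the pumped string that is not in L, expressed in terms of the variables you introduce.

a^{p+p!} b^{p+p!+1}

Suppose for contradiction that L is regular, and let p be the pumping length.
Choose w = a^p b^{p+p!+1}. Since p ≠ (p+p!+1)-1 = p+p!, w ∈ L; and |w| ≥ p.
The pumping lemma gives a decomposition w = xyz where |xy| ≤ p and y is nonempty.
Because |xy| ≤ p and w begins with p copies of a, we have y = a^k with 1 ≤ k ≤ p.
Since 1 ≤ k ≤ p, k divides p!; set t = 1 + p!/k. Then xy^t z has p + (p!/k)·k = p + p! copies of a. Now the a-count is p+p! and (b-count)-1 = (p+p!+1)-1 = p+p!, so i ≠ j-1 fails. So xy^t z = a^{p+p!} b^{p+p!+1} ∉ L.
This contradicts the pumping lemma, so L is not regular.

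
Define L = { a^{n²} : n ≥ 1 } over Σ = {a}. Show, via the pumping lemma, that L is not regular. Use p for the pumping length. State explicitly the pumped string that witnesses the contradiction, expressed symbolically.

a^{p²+k}

Toward a contradiction, assume L is regular with pumping length p.
Take w = a^{p²} ∈ L with |w| = p² ≥ p.
By the pumping lemma, w = xyz with |xy| ≤ p and y is nonempty.
Then y = a^k for some k with 1 ≤ k ≤ p.
Pump with i = 2: xy^2z = a^{p²+k}. Since 1 ≤ k ≤ p, p² < p²+k ≤ p²+p < (p+1)², so p²+k lies strictly between consecutive squares and is not a perfect square. So xy^2z ∉ L.
This is a contradiction; hence L is not regular.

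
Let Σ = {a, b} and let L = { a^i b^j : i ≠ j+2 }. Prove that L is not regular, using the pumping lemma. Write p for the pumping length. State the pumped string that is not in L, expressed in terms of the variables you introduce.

Assume L is regular. Let p be the pumping length given by the pumping lemma.
Choose w = a^p b^{p+p!-2}. Since p ≠ (p+p!-2)+2 = p+p!, w ∈ L; and |w| ≥ p.
By the pumping lemma, w = xyz with |xy| ≤ p and y is nonempty.
Because |xy| ≤ p and w begins with p copies of a, we have y = a^k with 1 ≤ k ≤ p.
Since 1 ≤ k ≤ p, k divides p!; set t = 1 + p!/k. Then xy^t z has p + (p!/k)·k = p + p! copies of a. Now the a-count is p+p! and (b-count)+2 = (p+p!-2)+2 = p+p!, so i ≠ j+2 fails. So xy^t z = a^{p+p!} b^{p+p!-2} ∉ L.
This contradicts the pumping lemma, so L is not regular.

a^{p+p!} b^{p+p!-2}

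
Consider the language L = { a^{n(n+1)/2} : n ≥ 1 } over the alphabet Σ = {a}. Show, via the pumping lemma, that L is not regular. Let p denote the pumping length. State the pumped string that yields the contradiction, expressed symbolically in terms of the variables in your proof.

a^{p(p+1)/2+k}

Assume L is regular. Let p be the pumping length given by the pumping lemma.
Take w = a^{p(p+1)/2} ∈ L with |w| = p(p+1)/2 ≥ p.
The pumping lemma gives a decomposition w = xyz where |xy| ≤ p and |y| ≥ 1.
Then y = a^k for some k with 1 ≤ k ≤ p.
Pump with i = 2: xy^2z = a^{p(p+1)/2+k}. Since 1 ≤ k ≤ p, p(p+1)/2 < p(p+1)/2+k ≤ p(p+1)/2+p < (p+1)(p+2)/2, so p(p+1)/2+k is strictly between consecutive triangular numbers. So xy^2z ∉ L.
This is a contradiction; hence L is not regular.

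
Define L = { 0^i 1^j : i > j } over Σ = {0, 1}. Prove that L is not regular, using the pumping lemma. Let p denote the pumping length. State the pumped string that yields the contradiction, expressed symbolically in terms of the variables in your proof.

Toward a contradiction, assume L is regular with pumping length p.
Choose w = 0^{p+1} 1^p ∈ L, with |w| = 2p+1 ≥ p.
The pumping lemma gives a decomposition w = xyz where |xy| ≤ p and |y| > 0.
The first p characters of w are 0's, so xy (and hence y) consists only of 0's. Write y = 0^k, 1 ≤ k ≤ p.
Consider xy^0z = xz = 0^{p+1-k} 1^p. Since k ≥ 1, the 0-count p+1-k is at most p, so i > j fails; thus xz ∉ L.
Contradiction. Therefore L is not regular.

0^{p+1-k} 1^p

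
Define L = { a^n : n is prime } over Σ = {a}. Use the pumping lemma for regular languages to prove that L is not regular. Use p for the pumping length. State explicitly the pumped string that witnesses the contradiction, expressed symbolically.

Suppose for contradiction that L is regular, and let p be the pumping length.
Let q be a prime with q ≥ p+2 (infinitely many primes exist), and take w = a^q ∈ L with |w| = q ≥ p.
By the pumping lemma, w = xyz with |xy| ≤ p and |y| ≥ 1.
Then y = a^k for some k with 1 ≤ k ≤ p.
Since 1 ≤ k ≤ p, |xz| = q-k. Pump with i = q+1: |xy^{q+1}z| = (q-k)+(q+1)k = q+qk = q(1+k), which is composite (both factors ≥ 2). So xy^{q+1}z = a^{q(1+k)} ∉ L.
This is a contradiction; hence L is not regular.

a^{q(1+k)}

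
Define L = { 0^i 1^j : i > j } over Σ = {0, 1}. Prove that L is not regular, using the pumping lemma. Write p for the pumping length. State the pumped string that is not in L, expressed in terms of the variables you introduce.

Suppose for contradiction that L is regular, and let p be the pumping length.
Choose w = 0^{p+1} 1^p ∈ L, with |w| = 2p+1 ≥ p.
Write w = xyz as guaranteed by the lemma, with |xy| ≤ p and y is nonempty.
Since the first p symbols of w are all 0's and |xy| ≤ p, y lies entirely in the leading 0-block: y = 0^k for some k with 1 ≤ k ≤ p.
Consider xy^0z = xz = 0^{p+1-k} 1^p. Since k ≥ 1, the 0-count p+1-k is at most p, so i > j fails; thus xz ∉ L.
This contradicts the pumping lemma, so L is not regular.

0^{p+1-k} 1^p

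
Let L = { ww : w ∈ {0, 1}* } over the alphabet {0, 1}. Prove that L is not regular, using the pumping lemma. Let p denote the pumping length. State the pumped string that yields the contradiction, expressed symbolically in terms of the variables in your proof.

Toward a contradiction, assume L is regular with pumping length p.
Take w = 0^p 1^p 0^p 1^p = uu where u = 0^p1^p; then w ∈ L and |w| = 4p ≥ p.
By the pumping lemma, w = xyz with |xy| ≤ p and y is nonempty.
Since the first p symbols of w are all 0's and |xy| ≤ p, y lies entirely in the leading 0-block: y = 0^k for some k with 1 ≤ k ≤ p.
Pump with i = 2: xy^2z = 0^{p+k} 1^p 0^p 1^p, of length 4p+k. Suppose this equals vv. The string starts with 0 and ends with 1, so v does too; thus the boundary between the two copies of v is a 1→0 transition. There is exactly one such transition, at position 2p+k, so |v| = 2p+k and |vv| = 4p+2k ≠ 4p+k since k ≥ 1. So xy^2z ∉ L.
This contradicts the pumping lemma, so L is not regular.

0^{p+k} 1^p 0^p 1^p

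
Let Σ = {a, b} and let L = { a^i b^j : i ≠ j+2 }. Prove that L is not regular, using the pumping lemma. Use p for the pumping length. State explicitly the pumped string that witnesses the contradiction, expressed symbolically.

a^{p+p!} b^{p+p!-2}

Suppose for contradiction that L is regular, and let p be the pumping length.
Choose w = a^p b^{p+p!-2}. Since p ≠ (p+p!-2)+2 = p+p!, w ∈ L; and |w| ≥ p.
Write w = xyz as guaranteed by the lemma, with |xy| ≤ p and y is nonempty.
Since the first p symbols of w are all a's and |xy| ≤ p, y lies entirely in the leading a-block: y = a^k for some k with 1 ≤ k ≤ p.
Since 1 ≤ k ≤ p, k divides p!; set t = 1 + p!/k. Then xy^t z has p + (p!/k)·k = p + p! copies of a. Now the a-count is p+p! and (b-count)+2 = (p+p!-2)+2 = p+p!, so i ≠ j+2 fails. So xy^t z = a^{p+p!} b^{p+p!-2} ∉ L.
This contradicts the pumping lemma, so L is not regular.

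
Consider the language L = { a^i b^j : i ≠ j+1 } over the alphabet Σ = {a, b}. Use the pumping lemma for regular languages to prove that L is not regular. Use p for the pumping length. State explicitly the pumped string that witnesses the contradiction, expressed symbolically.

a^{p+p!} b^{p+p!-1}

Suppose for contradiction that L is regular, and let p be the pumping length.
Choose w = a^p b^{p+p!-1}. Since p ≠ (p+p!-1)+1 = p+p!, w ∈ L; and |w| ≥ p.
By the pumping lemma, w = xyz with |xy| ≤ p and |y| > 0.
The first p characters of w are a's, so xy (and hence y) consists only of a's. Write y = a^k, 1 ≤ k ≤ p.
Since 1 ≤ k ≤ p, k divides p!; set t = 1 + p!/k. Then xy^t z has p + (p!/k)·k = p + p! copies of a. Now the a-count is p+p! and (b-count)+1 = (p+p!-1)+1 = p+p!, so i ≠ j+1 fails. So xy^t z = a^{p+p!} b^{p+p!-1} ∉ L.
Contradiction. Therefore L is not regular.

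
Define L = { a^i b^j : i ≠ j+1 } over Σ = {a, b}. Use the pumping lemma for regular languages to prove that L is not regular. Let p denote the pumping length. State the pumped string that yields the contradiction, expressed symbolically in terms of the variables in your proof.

a^{p+p!} b^{p+p!-1}

Assume L is regular; let p be its pumping constant.
Choose w = a^p b^{p+p!-1}. Since p ≠ (p+p!-1)+1 = p+p!, w ∈ L; and |w| ≥ p.
Write w = xyz as guaranteed by the lemma, with |xy| ≤ p and y is nonempty.
The first p characters of w are a's, so xy (and hence y) consists only of a's. Write y = a^k, 1 ≤ k ≤ p.
Since 1 ≤ k ≤ p, k divides p!; set t = 1 + p!/k. Then xy^t z has p + (p!/k)·k = p + p! copies of a. Now the a-count is p+p! and (b-count)+1 = (p+p!-1)+1 = p+p!, so i ≠ j+1 fails. So xy^t z = a^{p+p!} b^{p+p!-1} ∉ L.
This contradicts the pumping lemma, so L is not regular.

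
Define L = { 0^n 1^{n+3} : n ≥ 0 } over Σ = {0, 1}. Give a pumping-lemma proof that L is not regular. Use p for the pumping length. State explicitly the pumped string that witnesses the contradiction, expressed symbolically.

0^{p+k} 1^{p+3}

Assume L is regular; let p be its pumping constant.
Take w = 0^p 1^{p+3}. Then w ∈ L and |w| = 2p+3 ≥ p.
By the pumping lemma, w = xyz with |xy| ≤ p and |y| > 0.
Since the first p symbols of w are all 0's and |xy| ≤ p, y lies entirely in the leading 0-block: y = 0^k for some k with 1 ≤ k ≤ p.
Pump with i = 2: xy^2z = 0^{p+k} 1^{p+3}. For this to lie in L we would need p+3 = (p+k)+3, which forces k = 0. But k ≥ 1, so xy^2z ∉ L.
Contradiction. Therefore L is not regular.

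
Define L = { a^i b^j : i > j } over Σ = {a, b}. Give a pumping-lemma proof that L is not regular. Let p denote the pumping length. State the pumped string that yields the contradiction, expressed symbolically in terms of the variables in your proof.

a^{p+1-k} b^p

Toward a contradiction, assume L is regular with pumping length p.
Choose w = a^{p+1} b^p ∈ L, with |w| = 2p+1 ≥ p.
By the pumping lemma, w = xyz with |xy| ≤ p and y is nonempty.
The first p characters of w are a's, so xy (and hence y) consists only of a's. Write y = a^k, 1 ≤ k ≤ p.
Consider xy^0z = xz = a^{p+1-k} b^p. Since k ≥ 1, the a-count p+1-k is at most p, so i > j fails; thus xz ∉ L.
This is a contradiction; hence L is not regular.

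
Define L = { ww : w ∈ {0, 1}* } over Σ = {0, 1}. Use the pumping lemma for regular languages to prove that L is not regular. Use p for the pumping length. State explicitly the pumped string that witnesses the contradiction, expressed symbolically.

Assume L is regular. Let p be the pumping length given by the pumping lemma.
Take w = 0^p 1^p 0^p 1^p = uu where u = 0^p1^p; then w ∈ L and |w| = 4p ≥ p.
Write w = xyz as guaranteed by the lemma, with |xy| ≤ p and |y| > 0.
Because |xy| ≤ p and w begins with p copies of 0, we have y = 0^k with 1 ≤ k ≤ p.
Pump with i = 2: xy^2z = 0^{p+k} 1^p 0^p 1^p, of length 4p+k. Suppose this equals vv. The string starts with 0 and ends with 1, so v does too; thus the boundary between the two copies of v is a 1→0 transition. There is exactly one such transition, at position 2p+k, so |v| = 2p+k and |vv| = 4p+2k ≠ 4p+k since k ≥ 1. So xy^2z ∉ L.
Contradiction. Therefore L is not regular.

0^{p+k} 1^p 0^p 1^p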